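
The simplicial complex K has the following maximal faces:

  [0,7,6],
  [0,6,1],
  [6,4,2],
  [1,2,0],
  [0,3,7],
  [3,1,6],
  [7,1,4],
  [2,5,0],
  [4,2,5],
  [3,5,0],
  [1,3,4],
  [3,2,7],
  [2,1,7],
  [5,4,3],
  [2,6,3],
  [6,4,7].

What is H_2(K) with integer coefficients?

H_2 ≅ Z.

Fix the vertex order 0 < 1 < 2 < 3 < 4 < 5 < 6 < 7 and write every simplex with vertices in increasing order. Then dim K = 2 and the simplices of K are:

  0-simplices (8): [0], [1], [2], [3], [4], [5], [6], [7]
  1-simplices (24): (24 of them)
  2-simplices (16): [0,1,2], [0,1,6], [0,2,5], [0,3,5], [0,3,7], [0,6,7], [1,2,7], [1,3,4], [1,3,6], [1,4,7], [2,3,6], [2,3,7], [2,4,5], [2,4,6], [3,4,5], [4,6,7]

Hence C_0 ≅ Z^8, C_1 ≅ Z^24, C_2 ≅ Z^16.

Boundary ∂_1: C_1 → C_0 is given by ∂[p,q] = [q] − [p]. For instance
  ∂[2,4] = [4] − [2].
The resulting 8×24 matrix has rank 7, and its Smith normal form has invariant factors (1,1,1,1,1,1,1).

Boundary ∂_2: C_2 → C_1 sends each 2-simplex [p,q,r] to [q,r] − [p,r] + [p,q]. For instance
  ∂[0,3,7] = [3,7] − [0,7] + [0,3],
  ∂[1,3,6] = [3,6] − [1,6] + [1,3].
The 24×16 boundary matrix has rank 15 and Smith normal form diag(1,1,1,1,1,1,1,1,1,1,1,1,1,1,1).

Reading off H_k = ker ∂_k / im ∂_{k+1}:

  H_2: rank ker ∂_2 − rank ∂_3 = (16 − 15) − 0 = 1, and there is no ∂_3, so H_2 ≅ Z.

(K is a triangulation of the torus T^2.)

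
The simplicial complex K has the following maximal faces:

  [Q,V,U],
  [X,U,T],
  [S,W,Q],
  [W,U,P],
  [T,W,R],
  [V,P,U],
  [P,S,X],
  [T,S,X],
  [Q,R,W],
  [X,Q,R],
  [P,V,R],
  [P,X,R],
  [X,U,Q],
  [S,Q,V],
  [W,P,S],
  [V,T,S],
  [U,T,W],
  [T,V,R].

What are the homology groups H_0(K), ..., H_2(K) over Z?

H_0 ≅ Z,  H_1 ≅ Z^2,  H_2 ≅ Z.

Take the total order P < Q < R < S < T < U < V < W < X on the vertex set. Then K (dimension 2) consists of the simplices:

  0-simplices (9): P, Q, R, S, T, U, V, W, X
  1-simplices (27): PR, PS, PU, PV, PW, PX, QR, QS, QU, QV, QW, QX, RT, RV, RW, RX, ST, SV, SW, SX, TU, TV, TW, TX, UV, UW, UX
  2-simplices (18): PRV, PRX, PSW, PSX, PUV, PUW, QRW, QRX, QSV, QSW, QUV, QUX, RTV, RTW, STV, STX, TUW, TUX

Hence C_0 ≅ Z^9, C_1 ≅ Z^27, C_2 ≅ Z^18.

The boundary map ∂_1: C_1 → C_0 sends each edge [p,q] (with p < q) to q − p. For instance
  ∂RV = V − R.
This gives a 9×27 integer matrix of rank 8; reducing to Smith normal form yields diagonal entries (1,1,1,1,1,1,1,1).

The boundary map ∂_2: C_2 → C_1 sends each 2-simplex [p,q,r] to [q,r] − [p,r] + [p,q]. For instance
  ∂PUW = UW − PW + PU,
  ∂STV = TV − SV + ST.
As a 27×18 matrix over Z this has rank 17, with invariant factors (1,1,1,1,1,1,1,1,1,1,1,1,1,1,1,1,1).

Reading off H_k = ker ∂_k / im ∂_{k+1}:

  H_0: rank C_0 − rank ∂_1 = 9 − 8 = 1, and the invariant factors of ∂_1 are all 1, so H_0 ≅ Z.
  H_1: rank ker ∂_1 − rank ∂_2 = (27 − 8) − 17 = 2, and the invariant factors of ∂_2 are all 1, so H_1 ≅ Z^2.
  H_2: rank ker ∂_2 − rank ∂_3 = (18 − 17) − 0 = 1, and there is no ∂_3, so H_2 ≅ Z.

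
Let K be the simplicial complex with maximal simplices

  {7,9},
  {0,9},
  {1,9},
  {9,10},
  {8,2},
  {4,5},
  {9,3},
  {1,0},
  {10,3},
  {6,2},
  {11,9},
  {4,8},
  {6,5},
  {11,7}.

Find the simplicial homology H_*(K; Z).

Take the total order 0 < 1 < 2 < 3 < 4 < 5 < 6 < 7 < 8 < 9 < 10 < 11 on the vertex set. Then K (dimension 1) consists of the simplices:

  0-simplices (12): [0], [1], [2], [3], [4], [5], [6], [7], [8], [9], [10], [11]
  1-simplices (14): [0,1], [0,9], [1,9], [2,6], [2,8], [3,9], [3,10], [4,5], [4,8], [5,6], [7,9], [7,11], [9,10], [9,11]

Hence C_0 ≅ Z^12, C_1 ≅ Z^14.

∂_1: C_1 → C_0 is given by ∂[p,q] = [q] − [p]. For instance
  ∂[9,10] = [10] − [9].
As a 12×14 matrix over Z this has rank 10, with invariant factors (1,1,1,1,1,1,1,1,1,1).

From H_k ≅ ker(∂_k) / im(∂_{k+1}) we obtain:

  H_0: rank C_0 − rank ∂_1 = 12 − 10 = 2, and the invariant factors of ∂_1 are all 1, so H_0 = Z^2.
  H_1: rank ker ∂_1 − rank ∂_2 = (14 − 10) − 0 = 4, and there is no ∂_2, so H_1 = Z^4.

(K is a triangulation of the disjoint union of a wedge of 3 circles and the circle S^1.)

H_0 = Z^2,  H_1 = Z^4.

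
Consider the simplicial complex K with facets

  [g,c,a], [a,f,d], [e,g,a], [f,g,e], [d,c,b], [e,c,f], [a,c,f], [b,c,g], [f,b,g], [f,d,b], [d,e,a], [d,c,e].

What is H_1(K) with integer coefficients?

We work with the vertex ordering a < b < c < d < e < f < g. The simplices of K, each written with vertices in increasing order, are:

  0-simplices (7): a, b, c, d, e, f, g
  1-simplices (18): ac, ad, ae, af, ag, bc, bd, bf, bg, cd, ce, cf, cg, de, df, ef, eg, fg
  2-simplices (12): acf, acg, ade, adf, aeg, bcd, bcg, bdf, bfg, cde, cef, efg

so the chain groups are C_0 ≅ Z^7, C_1 ≅ Z^18, C_2 ≅ Z^12.

∂_1: C_1 → C_0 maps an edge to its endpoints' difference, ∂[p,q] = q − p. For instance
  ∂de = e − d.
As a 7×18 matrix over Z this has rank 6, with invariant factors (1,1,1,1,1,1).

The boundary map ∂_2: C_2 → C_1 acts by ∂[p,q,r] = [q,r] − [p,r] + [p,q]. For instance
  ∂aeg = eg − ag + ae,
  ∂acg = cg − ag + ac.
The 18×12 boundary matrix has rank 12 and Smith normal form diag(1,1,1,1,1,1,1,1,1,1,1,2).

Computing H_k = (kernel of ∂_k) / (image of ∂_{k+1}):

  H_1: rank ker ∂_1 − rank ∂_2 = (18 − 6) − 12 = 0, and ∂_2 has invariant factor 2 > 1, so H_1 ≅ Z_2.

H_1 ≅ Z_2.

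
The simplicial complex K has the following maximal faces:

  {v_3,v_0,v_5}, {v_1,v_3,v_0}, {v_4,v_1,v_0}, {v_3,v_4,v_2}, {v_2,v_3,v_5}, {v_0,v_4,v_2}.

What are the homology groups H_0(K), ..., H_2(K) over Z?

Take the total order v_0 < v_1 < v_2 < v_3 < v_4 < v_5 on the vertex set. Then K (dimension 2) consists of the simplices:

  0-simplices (6): [v_0], [v_1], [v_2], [v_3], [v_4], [v_5]
  1-simplices (12): [v_0,v_1], [v_0,v_2], [v_0,v_3], [v_0,v_4], [v_0,v_5], [v_1,v_3], [v_1,v_4], [v_2,v_3], [v_2,v_4], [v_2,v_5], [v_3,v_4], [v_3,v_5]
  2-simplices (6): [v_0,v_1,v_3], [v_0,v_1,v_4], [v_0,v_2,v_4], [v_0,v_3,v_5], [v_2,v_3,v_4], [v_2,v_3,v_5]

giving chain groups C_0 ≅ Z^6, C_1 ≅ Z^12, C_2 ≅ Z^6.

∂_1: C_1 → C_0 maps an edge to its endpoints' difference, ∂[p,q] = q − p.
The resulting 6×12 matrix has rank 5, and its Smith normal form has invariant factors (1,1,1,1,1).

The boundary map ∂_2: C_2 → C_1 maps a triangle to the signed sum of its edges. For instance
  ∂[v_0,v_3,v_5] = [v_3,v_5] − [v_0,v_5] + [v_0,v_3],
  ∂[v_2,v_3,v_4] = [v_3,v_4] − [v_2,v_4] + [v_2,v_3].
The resulting 12×6 matrix has rank 6, and its Smith normal form has invariant factors (1,1,1,1,1,1).

Computing H_k = (kernel of ∂_k) / (image of ∂_{k+1}):

  H_0: rank C_0 − rank ∂_1 = 6 − 5 = 1, and the invariant factors of ∂_1 are all 1, so H_0 ≅ Z.
  H_1: rank ker ∂_1 − rank ∂_2 = (12 − 5) − 6 = 1, and the invariant factors of ∂_2 are all 1, so H_1 ≅ Z.
  H_2: rank ker ∂_2 − rank ∂_3 = (6 − 6) − 0 = 0, and there is no ∂_3, so H_2 ≅ 0.

As a check, the Euler characteristic is 6 − 12 + 6 = 0, which agrees with 1 − 1 + 0 = 0.

H_0 = Z,  H_1 = Z,  H_2 = 0.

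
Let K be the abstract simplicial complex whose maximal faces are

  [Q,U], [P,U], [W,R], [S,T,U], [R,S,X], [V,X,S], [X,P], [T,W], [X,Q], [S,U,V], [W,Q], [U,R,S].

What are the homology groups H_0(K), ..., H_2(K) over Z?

Take the total order P < Q < R < S < T < U < V < W < X on the vertex set. Then K (dimension 2) consists of the simplices:

  0-simplices (9): P, Q, R, S, T, U, V, W, X
  1-simplices (17): PU, PX, QU, QW, QX, RS, RU, RW, RX, ST, SU, SV, SX, TU, TW, UV, VX
  2-simplices (5): RSU, RSX, STU, SUV, SVX

Hence C_0 ≅ Z^9, C_1 ≅ Z^17, C_2 ≅ Z^5.

∂_1: C_1 → C_0 is given by ∂[p,q] = [q] − [p].
The 9×17 boundary matrix has rank 8 and Smith normal form diag(1,1,1,1,1,1,1,1).

∂_2: C_2 → C_1 maps a triangle to the signed sum of its edges. For instance
  ∂STU = TU − SU + ST,
  ∂RSX = SX − RX + RS.
The resulting 17×5 matrix has rank 5, and its Smith normal form has invariant factors (1,1,1,1,1).

Now H_k = ker ∂_k / im ∂_{k+1}, so:

  H_0: rank C_0 − rank ∂_1 = 9 − 8 = 1, and the invariant factors of ∂_1 are all 1, so H_0 ≅ Z.
  H_1: rank ker ∂_1 − rank ∂_2 = (17 − 8) − 5 = 4, and the invariant factors of ∂_2 are all 1, so H_1 ≅ Z^4.
  H_2: rank ker ∂_2 − rank ∂_3 = (5 − 5) − 0 = 0, and there is no ∂_3, so H_2 ≅ 0.

H_0 = Z,  H_1 = Z^4,  H_2 = 0.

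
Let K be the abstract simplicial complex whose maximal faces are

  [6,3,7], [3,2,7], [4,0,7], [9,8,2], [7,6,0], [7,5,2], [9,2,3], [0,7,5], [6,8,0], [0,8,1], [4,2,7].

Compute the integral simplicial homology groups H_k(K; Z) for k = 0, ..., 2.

H_0 ≅ Z,  H_1 ≅ Z,  H_2 = 0.

We work with the vertex ordering 0 < 1 < 2 < 3 < 4 < 5 < 6 < 7 < 8 < 9. The simplices of K, each written with vertices in increasing order, are:

  0-simplices (10): [0], [1], [2], [3], [4], [5], [6], [7], [8], [9]
  1-simplices (21): [0,1], [0,4], [0,5], [0,6], [0,7], [0,8], [1,8], [2,3], [2,4], [2,5], [2,7], [2,8], [2,9], [3,6], [3,7], [3,9], [4,7], [5,7], [6,7], [6,8], [8,9]
  2-simplices (11): [0,1,8], [0,4,7], [0,5,7], [0,6,7], [0,6,8], [2,3,7], [2,3,9], [2,4,7], [2,5,7], [2,8,9], [3,6,7]

Hence C_0 ≅ Z^10, C_1 ≅ Z^21, C_2 ≅ Z^11.

Boundary ∂_1: C_1 → C_0 sends each edge [p,q] (with p < q) to q − p. For instance
  ∂[2,5] = [5] − [2].
This gives a 10×21 integer matrix of rank 9; reducing to Smith normal form yields diagonal entries (1,1,1,1,1,1,1,1,1).

∂_2: C_2 → C_1 sends each 2-simplex [p,q,r] to [q,r] − [p,r] + [p,q]. For instance
  ∂[0,6,7] = [6,7] − [0,7] + [0,6],
  ∂[0,6,8] = [6,8] − [0,8] + [0,6].
The resulting 21×11 matrix has rank 11, and its Smith normal form has invariant factors (1,1,1,1,1,1,1,1,1,1,1).

From H_k ≅ ker(∂_k) / im(∂_{k+1}) we obtain:

  H_0: rank C_0 − rank ∂_1 = 10 − 9 = 1, and the invariant factors of ∂_1 are all 1, so H_0 = Z.
  H_1: rank ker ∂_1 − rank ∂_2 = (21 − 9) − 11 = 1, and the invariant factors of ∂_2 are all 1, so H_1 = Z.
  H_2: rank ker ∂_2 − rank ∂_3 = (11 − 11) − 0 = 0, and there is no ∂_3, so H_2 = 0.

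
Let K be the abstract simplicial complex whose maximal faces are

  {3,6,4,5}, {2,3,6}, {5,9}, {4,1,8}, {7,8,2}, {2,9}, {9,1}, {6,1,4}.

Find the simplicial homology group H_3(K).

H_3 = 0.

Fix the vertex order 1 < 2 < 3 < 4 < 5 < 6 < 7 < 8 < 9 and write every simplex with vertices in increasing order. Then dim K = 3 and the simplices of K are:

  0-simplices (9): [1], [2], [3], [4], [5], [6], [7], [8], [9]
  1-simplices (18): [1,4], [1,6], [1,8], [1,9], [2,3], [2,6], [2,7], [2,8], [2,9], [3,4], [3,5], [3,6], [4,5], [4,6], [4,8], [5,6], [5,9], [7,8]
  2-simplices (8): [1,4,6], [1,4,8], [2,3,6], [2,7,8], [3,4,5], [3,4,6], [3,5,6], [4,5,6]
  3-simplices (1): [3,4,5,6]

so the chain groups are C_0 ≅ Z^9, C_1 ≅ Z^18, C_2 ≅ Z^8, C_3 ≅ Z^1.

Boundary ∂_1: C_1 → C_0 maps an edge to its endpoints' difference, ∂[p,q] = q − p. For instance
  ∂[1,8] = [8] − [1].
This gives a 9×18 integer matrix of rank 8; reducing to Smith normal form yields diagonal entries (1,1,1,1,1,1,1,1).

Boundary ∂_2: C_2 → C_1 acts by ∂[p,q,r] = [q,r] − [p,r] + [p,q]. For instance
  ∂[3,4,5] = [4,5] − [3,5] + [3,4],
  ∂[3,5,6] = [5,6] − [3,6] + [3,5].
The 18×8 boundary matrix has rank 7 and Smith normal form diag(1,1,1,1,1,1,1).

Boundary ∂_3: C_3 → C_2 sends each 3-simplex σ to the alternating sum Σ_i (−1)^i (σ with its i-th vertex removed). For instance
  ∂[3,4,5,6] = [4,5,6] − [3,5,6] + [3,4,6] − [3,4,5].
The resulting 8×1 matrix has rank 1, and its Smith normal form has invariant factors (1).

From H_k ≅ ker(∂_k) / im(∂_{k+1}) we obtain:

  H_3: rank ker ∂_3 − rank ∂_4 = (1 − 1) − 0 = 0, and there is no ∂_4, so H_3 ≅ 0.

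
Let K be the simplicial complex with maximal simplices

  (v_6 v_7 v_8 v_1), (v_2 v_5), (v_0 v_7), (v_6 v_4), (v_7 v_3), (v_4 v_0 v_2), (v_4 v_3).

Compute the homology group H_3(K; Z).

H_3 = 0.

Fix the vertex order v_0 < v_1 < v_2 < v_3 < v_4 < v_5 < v_6 < v_7 < v_8 and write every simplex with vertices in increasing order. Then dim K = 3 and the simplices of K are:

  0-simplices (9): [v_0], [v_1], [v_2], [v_3], [v_4], [v_5], [v_6], [v_7], [v_8]
  1-simplices (14): [v_0,v_2], [v_0,v_4], [v_0,v_7], [v_1,v_6], [v_1,v_7], [v_1,v_8], [v_2,v_4], [v_2,v_5], [v_3,v_4], [v_3,v_7], [v_4,v_6], [v_6,v_7], [v_6,v_8], [v_7,v_8]
  2-simplices (5): [v_0,v_2,v_4], [v_1,v_6,v_7], [v_1,v_6,v_8], [v_1,v_7,v_8], [v_6,v_7,v_8]
  3-simplices (1): [v_1,v_6,v_7,v_8]

so the chain groups are C_0 ≅ Z^9, C_1 ≅ Z^14, C_2 ≅ Z^5, C_3 ≅ Z^1.

Boundary ∂_1: C_1 → C_0 is given by ∂[p,q] = [q] − [p]. For instance
  ∂[v_4,v_6] = [v_6] − [v_4].
This gives a 9×14 integer matrix of rank 8; reducing to Smith normal form yields diagonal entries (1,1,1,1,1,1,1,1).

Boundary ∂_2: C_2 → C_1 sends each 2-simplex [p,q,r] to [q,r] − [p,r] + [p,q]. For instance
  ∂[v_1,v_6,v_8] = [v_6,v_8] − [v_1,v_8] + [v_1,v_6],
  ∂[v_0,v_2,v_4] = [v_2,v_4] − [v_0,v_4] + [v_0,v_2].
This gives a 14×5 integer matrix of rank 4; reducing to Smith normal form yields diagonal entries (1,1,1,1).

Boundary ∂_3: C_3 → C_2 sends each 3-simplex σ to the alternating sum Σ_i (−1)^i (σ with its i-th vertex removed). For instance
  ∂[v_1,v_6,v_7,v_8] = [v_6,v_7,v_8] − [v_1,v_7,v_8] + [v_1,v_6,v_8] − [v_1,v_6,v_7].
The resulting 5×1 matrix has rank 1, and its Smith normal form has invariant factors (1).

Computing H_k = (kernel of ∂_k) / (image of ∂_{k+1}):

  H_3: rank ker ∂_3 − rank ∂_4 = (1 − 1) − 0 = 0, and there is no ∂_4, so H_3 ≅ 0.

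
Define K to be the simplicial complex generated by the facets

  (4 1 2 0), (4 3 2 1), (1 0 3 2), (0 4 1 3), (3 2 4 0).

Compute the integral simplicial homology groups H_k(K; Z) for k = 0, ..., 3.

Take the total order 0 < 1 < 2 < 3 < 4 on the vertex set. Then K (dimension 3) consists of the simplices:

  0-simplices (5): [0], [1], [2], [3], [4]
  1-simplices (10): [0,1], [0,2], [0,3], [0,4], [1,2], [1,3], [1,4], [2,3], [2,4], [3,4]
  2-simplices (10): [0,1,2], [0,1,3], [0,1,4], [0,2,3], [0,2,4], [0,3,4], [1,2,3], [1,2,4], [1,3,4], [2,3,4]
  3-simplices (5): [0,1,2,3], [0,1,2,4], [0,1,3,4], [0,2,3,4], [1,2,3,4]

so the chain groups are C_0 ≅ Z^5, C_1 ≅ Z^10, C_2 ≅ Z^10, C_3 ≅ Z^5.

∂_1: C_1 → C_0 is given by ∂[p,q] = [q] − [p].
This gives a 5×10 integer matrix of rank 4; reducing to Smith normal form yields diagonal entries (1,1,1,1).

∂_2: C_2 → C_1 acts by ∂[p,q,r] = [q,r] − [p,r] + [p,q]. For instance
  ∂[0,3,4] = [3,4] − [0,4] + [0,3],
  ∂[0,2,3] = [2,3] − [0,3] + [0,2].
The resulting 10×10 matrix has rank 6, and its Smith normal form has invariant factors (1,1,1,1,1,1).

Boundary ∂_3: C_3 → C_2 sends each 3-simplex σ to the alternating sum Σ_i (−1)^i (σ with its i-th vertex removed). For instance
  ∂[1,2,3,4] = [2,3,4] − [1,3,4] + [1,2,4] − [1,2,3],
  ∂[0,2,3,4] = [2,3,4] − [0,3,4] + [0,2,4] − [0,2,3].
This gives a 10×5 integer matrix of rank 4; reducing to Smith normal form yields diagonal entries (1,1,1,1).

Computing H_k = (kernel of ∂_k) / (image of ∂_{k+1}):

  H_0: rank C_0 − rank ∂_1 = 5 − 4 = 1, and the invariant factors of ∂_1 are all 1, so H_0 = Z.
  H_1: rank ker ∂_1 − rank ∂_2 = (10 − 4) − 6 = 0, and the invariant factors of ∂_2 are all 1, so H_1 = 0.
  H_2: rank ker ∂_2 − rank ∂_3 = (10 − 6) − 4 = 0, and the invariant factors of ∂_3 are all 1, so H_2 = 0.
  H_3: rank ker ∂_3 − rank ∂_4 = (5 − 4) − 0 = 1, and there is no ∂_4, so H_3 = Z.

As a check, the Euler characteristic is 5 − 10 + 10 − 5 = 0, which agrees with 1 − 0 + 0 − 1 = 0.

H_0 = Z,  H_1 = 0,  H_2 = 0,  H_3 = Z.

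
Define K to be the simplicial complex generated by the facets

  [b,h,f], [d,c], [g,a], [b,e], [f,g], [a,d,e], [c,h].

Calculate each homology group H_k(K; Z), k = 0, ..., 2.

H_0 = Z,  H_1 = Z^2,  H_2 = 0.

Order the vertices as a < b < c < d < e < f < g < h. Listing each simplex with vertices in this order, K has dimension 2 with simplices:

  0-simplices (8): a, b, c, d, e, f, g, h
  1-simplices (11): ad, ae, ag, be, bf, bh, cd, ch, de, fg, fh
  2-simplices (2): ade, bfh

giving chain groups C_0 ≅ Z^8, C_1 ≅ Z^11, C_2 ≅ Z^2.

Boundary ∂_1: C_1 → C_0 sends each edge [p,q] (with p < q) to q − p.
The resulting 8×11 matrix has rank 7, and its Smith normal form has invariant factors (1,1,1,1,1,1,1).

The boundary map ∂_2: C_2 → C_1 acts by ∂[p,q,r] = [q,r] − [p,r] + [p,q]. For instance
  ∂bfh = fh − bh + bf,
  ∂ade = de − ae + ad.
The 11×2 boundary matrix has rank 2 and Smith normal form diag(1,1).

Now H_k = ker ∂_k / im ∂_{k+1}, so:

  H_0: rank C_0 − rank ∂_1 = 8 − 7 = 1, and the invariant factors of ∂_1 are all 1, so H_0 ≅ Z.
  H_1: rank ker ∂_1 − rank ∂_2 = (11 − 7) − 2 = 2, and the invariant factors of ∂_2 are all 1, so H_1 ≅ Z^2.
  H_2: rank ker ∂_2 − rank ∂_3 = (2 − 2) − 0 = 0, and there is no ∂_3, so H_2 ≅ 0.

As a check, the Euler characteristic is 8 − 11 + 2 = -1, which agrees with 1 − 2 + 0 = -1.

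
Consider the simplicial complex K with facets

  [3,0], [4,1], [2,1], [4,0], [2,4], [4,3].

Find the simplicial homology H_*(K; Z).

Take the total order 0 < 1 < 2 < 3 < 4 on the vertex set. Then K (dimension 1) consists of the simplices:

  0-simplices (5): [0], [1], [2], [3], [4]
  1-simplices (6): [0,3], [0,4], [1,2], [1,4], [2,4], [3,4]

Hence C_0 ≅ Z^5, C_1 ≅ Z^6.

Boundary ∂_1: C_1 → C_0 is given by ∂[p,q] = [q] − [p]. For instance
  ∂[0,3] = [3] − [0].
As a 5×6 matrix over Z this has rank 4, with invariant factors (1,1,1,1).

Computing H_k = (kernel of ∂_k) / (image of ∂_{k+1}):

  H_0: rank C_0 − rank ∂_1 = 5 − 4 = 1, and the invariant factors of ∂_1 are all 1, so H_0 ≅ Z.
  H_1: rank ker ∂_1 − rank ∂_2 = (6 − 4) − 0 = 2, and there is no ∂_2, so H_1 ≅ Z^2.

As a check, the Euler characteristic is 5 − 6 = -1, which agrees with 1 − 2 = -1.

H_0 = Z,  H_1 = Z^2.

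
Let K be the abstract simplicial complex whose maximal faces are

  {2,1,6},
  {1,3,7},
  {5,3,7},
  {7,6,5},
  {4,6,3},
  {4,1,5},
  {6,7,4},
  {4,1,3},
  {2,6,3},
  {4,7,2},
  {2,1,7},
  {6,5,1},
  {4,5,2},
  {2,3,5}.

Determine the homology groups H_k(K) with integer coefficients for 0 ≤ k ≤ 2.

H_0 ≅ Z,  H_1 ≅ Z^2,  H_2 ≅ Z.

Take the total order 1 < 2 < 3 < 4 < 5 < 6 < 7 on the vertex set. Then K (dimension 2) consists of the simplices:

  0-simplices (7): [1], [2], [3], [4], [5], [6], [7]
  1-simplices (21): [1,2], [1,3], [1,4], [1,5], [1,6], [1,7], [2,3], [2,4], [2,5], [2,6], [2,7], [3,4], [3,5], [3,6], [3,7], [4,5], [4,6], [4,7], [5,6], [5,7], [6,7]
  2-simplices (14): [1,2,6], [1,2,7], [1,3,4], [1,3,7], [1,4,5], [1,5,6], [2,3,5], [2,3,6], [2,4,5], [2,4,7], [3,4,6], [3,5,7], [4,6,7], [5,6,7]

Hence C_0 ≅ Z^7, C_1 ≅ Z^21, C_2 ≅ Z^14.

Boundary ∂_1: C_1 → C_0 is given by ∂[p,q] = [q] − [p]. For instance
  ∂[3,7] = [7] − [3].
This gives a 7×21 integer matrix of rank 6; reducing to Smith normal form yields diagonal entries (1,1,1,1,1,1).

Boundary ∂_2: C_2 → C_1 sends each 2-simplex [p,q,r] to [q,r] − [p,r] + [p,q]. For instance
  ∂[1,3,4] = [3,4] − [1,4] + [1,3],
  ∂[2,3,5] = [3,5] − [2,5] + [2,3].
As a 21×14 matrix over Z this has rank 13, with invariant factors (1,1,1,1,1,1,1,1,1,1,1,1,1).

Reading off H_k = ker ∂_k / im ∂_{k+1}:

  H_0: rank C_0 − rank ∂_1 = 7 − 6 = 1, and the invariant factors of ∂_1 are all 1, so H_0 ≅ Z.
  H_1: rank ker ∂_1 − rank ∂_2 = (21 − 6) − 13 = 2, and the invariant factors of ∂_2 are all 1, so H_1 ≅ Z^2.
  H_2: rank ker ∂_2 − rank ∂_3 = (14 − 13) − 0 = 1, and there is no ∂_3, so H_2 ≅ Z.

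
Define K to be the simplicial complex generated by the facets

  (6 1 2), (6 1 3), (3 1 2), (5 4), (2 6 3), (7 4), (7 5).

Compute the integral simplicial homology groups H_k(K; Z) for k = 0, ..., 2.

H_0 = Z^2,  H_1 = Z,  H_2 = Z.

Take the total order 1 < 2 < 3 < 4 < 5 < 6 < 7 on the vertex set. Then K (dimension 2) consists of the simplices:

  0-simplices (7): [1], [2], [3], [4], [5], [6], [7]
  1-simplices (9): [1,2], [1,3], [1,6], [2,3], [2,6], [3,6], [4,5], [4,7], [5,7]
  2-simplices (4): [1,2,3], [1,2,6], [1,3,6], [2,3,6]

so the chain groups are C_0 ≅ Z^7, C_1 ≅ Z^9, C_2 ≅ Z^4.

∂_1: C_1 → C_0 sends each edge [p,q] (with p < q) to q − p. For instance
  ∂[3,6] = [6] − [3].
As a 7×9 matrix over Z this has rank 5, with invariant factors (1,1,1,1,1).

The boundary map ∂_2: C_2 → C_1 acts by ∂[p,q,r] = [q,r] − [p,r] + [p,q]. For instance
  ∂[2,3,6] = [3,6] − [2,6] + [2,3],
  ∂[1,3,6] = [3,6] − [1,6] + [1,3].
The resulting 9×4 matrix has rank 3, and its Smith normal form has invariant factors (1,1,1).

Now H_k = ker ∂_k / im ∂_{k+1}, so:

  H_0: rank C_0 − rank ∂_1 = 7 − 5 = 2, and the invariant factors of ∂_1 are all 1, so H_0 ≅ Z^2.
  H_1: rank ker ∂_1 − rank ∂_2 = (9 − 5) − 3 = 1, and the invariant factors of ∂_2 are all 1, so H_1 ≅ Z.
  H_2: rank ker ∂_2 − rank ∂_3 = (4 − 3) − 0 = 1, and there is no ∂_3, so H_2 ≅ Z.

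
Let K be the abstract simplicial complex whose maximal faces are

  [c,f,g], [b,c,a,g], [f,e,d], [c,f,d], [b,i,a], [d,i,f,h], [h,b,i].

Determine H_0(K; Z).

H_0 ≅ Z.

Order the vertices as a < b < c < d < e < f < g < h < i. Listing each simplex with vertices in this order, K has dimension 3 with simplices:

  0-simplices (9): a, b, c, d, e, f, g, h, i
  1-simplices (20): ab, ac, ag, ai, bc, bg, bh, bi, cd, cf, cg, de, df, dh, di, ef, fg, fh, fi, hi
  2-simplices (13): abc, abg, abi, acg, bcg, bhi, cdf, cfg, def, dfh, dfi, dhi, fhi
  3-simplices (2): abcg, dfhi

so the chain groups are C_0 ≅ Z^9, C_1 ≅ Z^20, C_2 ≅ Z^13, C_3 ≅ Z^2.

The boundary map ∂_1: C_1 → C_0 maps an edge to its endpoints' difference, ∂[p,q] = q − p.
As a 9×20 matrix over Z this has rank 8, with invariant factors (1,1,1,1,1,1,1,1).

The boundary map ∂_2: C_2 → C_1 maps a triangle to the signed sum of its edges. For instance
  ∂bcg = cg − bg + bc,
  ∂abc = bc − ac + ab.
As a 20×13 matrix over Z this has rank 11, with invariant factors (1,1,1,1,1,1,1,1,1,1,1).

The boundary map ∂_3: C_3 → C_2 sends each 3-simplex σ to the alternating sum Σ_i (−1)^i (σ with its i-th vertex removed). For instance
  ∂abcg = bcg − acg + abg − abc,
  ∂dfhi = fhi − dhi + dfi − dfh.
The 13×2 boundary matrix has rank 2 and Smith normal form diag(1,1).

From H_k ≅ ker(∂_k) / im(∂_{k+1}) we obtain:

  H_0: rank C_0 − rank ∂_1 = 9 − 8 = 1, and the invariant factors of ∂_1 are all 1, so H_0 ≅ Z.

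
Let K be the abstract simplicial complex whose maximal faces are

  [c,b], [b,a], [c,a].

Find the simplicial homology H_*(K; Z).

H_0 = Z,  H_1 = Z.

Take the total order a < b < c on the vertex set. Then K (dimension 1) consists of the simplices:

  0-simplices (3): a, b, c
  1-simplices (3): ab, ac, bc

giving chain groups C_0 ≅ Z^3, C_1 ≅ Z^3.

The boundary map ∂_1: C_1 → C_0 maps an edge to its endpoints' difference, ∂[p,q] = q − p.
This gives a 3×3 integer matrix of rank 2; reducing to Smith normal form yields diagonal entries (1,1).

From H_k ≅ ker(∂_k) / im(∂_{k+1}) we obtain:

  H_0: rank C_0 − rank ∂_1 = 3 − 2 = 1, and the invariant factors of ∂_1 are all 1, so H_0 = Z.
  H_1: rank ker ∂_1 − rank ∂_2 = (3 − 2) − 0 = 1, and there is no ∂_2, so H_1 = Z.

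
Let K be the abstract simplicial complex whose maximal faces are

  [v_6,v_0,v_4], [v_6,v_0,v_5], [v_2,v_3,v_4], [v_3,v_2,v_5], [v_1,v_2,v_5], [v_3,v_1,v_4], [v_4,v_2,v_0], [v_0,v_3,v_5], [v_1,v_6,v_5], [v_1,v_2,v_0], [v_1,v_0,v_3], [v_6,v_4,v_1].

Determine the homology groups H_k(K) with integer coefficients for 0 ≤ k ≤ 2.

H_0 = Z,  H_1 = Z/2,  H_2 = 0.

Order the vertices as v_0 < v_1 < v_2 < v_3 < v_4 < v_5 < v_6. Listing each simplex with vertices in this order, K has dimension 2 with simplices:

  0-simplices (7): [v_0], [v_1], [v_2], [v_3], [v_4], [v_5], [v_6]
  1-simplices (18): (18 of them)
  2-simplices (12): (12 of them)

Hence C_0 ≅ Z^7, C_1 ≅ Z^18, C_2 ≅ Z^12.

The boundary map ∂_1: C_1 → C_0 sends each edge [p,q] (with p < q) to q − p. For instance
  ∂[v_4,v_6] = [v_6] − [v_4].
The resulting 7×18 matrix has rank 6, and its Smith normal form has invariant factors (1,1,1,1,1,1).

Boundary ∂_2: C_2 → C_1 maps a triangle to the signed sum of its edges. For instance
  ∂[v_0,v_2,v_4] = [v_2,v_4] − [v_0,v_4] + [v_0,v_2],
  ∂[v_1,v_5,v_6] = [v_5,v_6] − [v_1,v_6] + [v_1,v_5].
As a 18×12 matrix over Z this has rank 12, with invariant factors (1,1,1,1,1,1,1,1,1,1,1,2).

From H_k ≅ ker(∂_k) / im(∂_{k+1}) we obtain:

  H_0: rank C_0 − rank ∂_1 = 7 − 6 = 1, and the invariant factors of ∂_1 are all 1, so H_0 ≅ Z.
  H_1: rank ker ∂_1 − rank ∂_2 = (18 − 6) − 12 = 0, and ∂_2 has invariant factor 2 > 1, so H_1 ≅ Z/2.
  H_2: rank ker ∂_2 − rank ∂_3 = (12 − 12) − 0 = 0, and there is no ∂_3, so H_2 ≅ 0.

As a check, the Euler characteristic is 7 − 18 + 12 = 1, which agrees with 1 − 0 + 0 = 1.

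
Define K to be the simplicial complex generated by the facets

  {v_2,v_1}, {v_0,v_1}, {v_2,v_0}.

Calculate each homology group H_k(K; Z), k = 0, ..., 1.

H_0 ≅ Z,  H_1 ≅ Z.

Fix the vertex order v_0 < v_1 < v_2 and write every simplex with vertices in increasing order. Then dim K = 1 and the simplices of K are:

  0-simplices (3): [v_0], [v_1], [v_2]
  1-simplices (3): [v_0,v_1], [v_0,v_2], [v_1,v_2]

so the chain groups are C_0 ≅ Z^3, C_1 ≅ Z^3.

Boundary ∂_1: C_1 → C_0 sends each edge [p,q] (with p < q) to q − p. For instance
  ∂[v_0,v_2] = [v_2] − [v_0].
This gives a 3×3 integer matrix of rank 2; reducing to Smith normal form yields diagonal entries (1,1).

Computing H_k = (kernel of ∂_k) / (image of ∂_{k+1}):

  H_0: rank C_0 − rank ∂_1 = 3 − 2 = 1, and the invariant factors of ∂_1 are all 1, so H_0 ≅ Z.
  H_1: rank ker ∂_1 − rank ∂_2 = (3 − 2) − 0 = 1, and there is no ∂_2, so H_1 ≅ Z.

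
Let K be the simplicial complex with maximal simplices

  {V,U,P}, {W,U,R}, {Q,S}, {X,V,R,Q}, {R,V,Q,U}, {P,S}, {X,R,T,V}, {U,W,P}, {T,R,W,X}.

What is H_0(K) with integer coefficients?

Fix the vertex order P < Q < R < S < T < U < V < W < X and write every simplex with vertices in increasing order. Then dim K = 3 and the simplices of K are:

  0-simplices (9): P, Q, R, S, T, U, V, W, X
  1-simplices (21): PS, PU, PV, PW, QR, QS, QU, QV, QX, RT, RU, RV, RW, RX, TV, TW, TX, UV, UW, VX, WX
  2-simplices (16): PUV, PUW, QRU, QRV, QRX, QUV, QVX, RTV, RTW, RTX, RUV, RUW, RVX, RWX, TVX, TWX
  3-simplices (4): QRUV, QRVX, RTVX, RTWX

so the chain groups are C_0 ≅ Z^9, C_1 ≅ Z^21, C_2 ≅ Z^16, C_3 ≅ Z^4.

Boundary ∂_1: C_1 → C_0 is given by ∂[p,q] = [q] − [p]. For instance
  ∂QR = R − Q.
The resulting 9×21 matrix has rank 8, and its Smith normal form has invariant factors (1,1,1,1,1,1,1,1).

∂_2: C_2 → C_1 acts by ∂[p,q,r] = [q,r] − [p,r] + [p,q]. For instance
  ∂RTV = TV − RV + RT,
  ∂QRX = RX − QX + QR.
The 21×16 boundary matrix has rank 12 and Smith normal form diag(1,1,1,1,1,1,1,1,1,1,1,1).

Boundary ∂_3: C_3 → C_2 sends each 3-simplex σ to the alternating sum Σ_i (−1)^i (σ with its i-th vertex removed). For instance
  ∂RTVX = TVX − RVX + RTX − RTV,
  ∂QRVX = RVX − QVX + QRX − QRV.
The 16×4 boundary matrix has rank 4 and Smith normal form diag(1,1,1,1).

Now H_k = ker ∂_k / im ∂_{k+1}, so:

  H_0: rank C_0 − rank ∂_1 = 9 − 8 = 1, and the invariant factors of ∂_1 are all 1, so H_0 ≅ Z.

H_0 = Z.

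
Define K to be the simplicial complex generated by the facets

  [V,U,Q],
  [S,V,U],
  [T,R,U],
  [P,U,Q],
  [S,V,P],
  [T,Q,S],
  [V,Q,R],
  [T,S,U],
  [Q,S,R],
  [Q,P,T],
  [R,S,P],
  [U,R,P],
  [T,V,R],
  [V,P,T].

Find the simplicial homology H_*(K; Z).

H_0 = Z,  H_1 = Z^2,  H_2 = Z.

Fix the vertex order P < Q < R < S < T < U < V and write every simplex with vertices in increasing order. Then dim K = 2 and the simplices of K are:

  0-simplices (7): P, Q, R, S, T, U, V
  1-simplices (21): PQ, PR, PS, PT, PU, PV, QR, QS, QT, QU, QV, RS, RT, RU, RV, ST, SU, SV, TU, TV, UV
  2-simplices (14): PQT, PQU, PRS, PRU, PSV, PTV, QRS, QRV, QST, QUV, RTU, RTV, STU, SUV

giving chain groups C_0 ≅ Z^7, C_1 ≅ Z^21, C_2 ≅ Z^14.

∂_1: C_1 → C_0 sends each edge [p,q] (with p < q) to q − p. For instance
  ∂UV = V − U.
The resulting 7×21 matrix has rank 6, and its Smith normal form has invariant factors (1,1,1,1,1,1).

∂_2: C_2 → C_1 acts by ∂[p,q,r] = [q,r] − [p,r] + [p,q]. For instance
  ∂PSV = SV − PV + PS,
  ∂PTV = TV − PV + PT.
As a 21×14 matrix over Z this has rank 13, with invariant factors (1,1,1,1,1,1,1,1,1,1,1,1,1).

From H_k ≅ ker(∂_k) / im(∂_{k+1}) we obtain:

  H_0: rank C_0 − rank ∂_1 = 7 − 6 = 1, and the invariant factors of ∂_1 are all 1, so H_0 ≅ Z.
  H_1: rank ker ∂_1 − rank ∂_2 = (21 − 6) − 13 = 2, and the invariant factors of ∂_2 are all 1, so H_1 ≅ Z^2.
  H_2: rank ker ∂_2 − rank ∂_3 = (14 − 13) − 0 = 1, and there is no ∂_3, so H_2 ≅ Z.

(K is a triangulation of the torus T^2.)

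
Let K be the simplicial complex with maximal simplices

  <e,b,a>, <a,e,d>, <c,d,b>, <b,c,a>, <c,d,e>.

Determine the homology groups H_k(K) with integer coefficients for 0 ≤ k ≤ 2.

H_0 = Z,  H_1 = Z,  H_2 = 0.

Order the vertices as a < b < c < d < e. Listing each simplex with vertices in this order, K has dimension 2 with simplices:

  0-simplices (5): a, b, c, d, e
  1-simplices (10): ab, ac, ad, ae, bc, bd, be, cd, ce, de
  2-simplices (5): abc, abe, ade, bcd, cde

Hence C_0 ≅ Z^5, C_1 ≅ Z^10, C_2 ≅ Z^5.

The boundary map ∂_1: C_1 → C_0 maps an edge to its endpoints' difference, ∂[p,q] = q − p.
The resulting 5×10 matrix has rank 4, and its Smith normal form has invariant factors (1,1,1,1).

The boundary map ∂_2: C_2 → C_1 acts by ∂[p,q,r] = [q,r] − [p,r] + [p,q]. For instance
  ∂bcd = cd − bd + bc,
  ∂abe = be − ae + ab.
The 10×5 boundary matrix has rank 5 and Smith normal form diag(1,1,1,1,1).

Reading off H_k = ker ∂_k / im ∂_{k+1}:

  H_0: rank C_0 − rank ∂_1 = 5 − 4 = 1, and the invariant factors of ∂_1 are all 1, so H_0 ≅ Z.
  H_1: rank ker ∂_1 − rank ∂_2 = (10 − 4) − 5 = 1, and the invariant factors of ∂_2 are all 1, so H_1 ≅ Z.
  H_2: rank ker ∂_2 − rank ∂_3 = (5 − 5) − 0 = 0, and there is no ∂_3, so H_2 ≅ 0.

As a check, the Euler characteristic is 5 − 10 + 5 = 0, which agrees with 1 − 1 + 0 = 0.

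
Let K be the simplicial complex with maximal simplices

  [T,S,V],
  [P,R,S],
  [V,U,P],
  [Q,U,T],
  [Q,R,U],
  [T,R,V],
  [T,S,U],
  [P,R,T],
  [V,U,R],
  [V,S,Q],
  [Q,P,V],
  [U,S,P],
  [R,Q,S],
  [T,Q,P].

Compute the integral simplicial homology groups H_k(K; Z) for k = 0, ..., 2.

H_0 ≅ Z,  H_1 ≅ Z^2,  H_2 ≅ Z.

Fix the vertex order P < Q < R < S < T < U < V and write every simplex with vertices in increasing order. Then dim K = 2 and the simplices of K are:

  0-simplices (7): P, Q, R, S, T, U, V
  1-simplices (21): PQ, PR, PS, PT, PU, PV, QR, QS, QT, QU, QV, RS, RT, RU, RV, ST, SU, SV, TU, TV, UV
  2-simplices (14): PQT, PQV, PRS, PRT, PSU, PUV, QRS, QRU, QSV, QTU, RTV, RUV, STU, STV

giving chain groups C_0 ≅ Z^7, C_1 ≅ Z^21, C_2 ≅ Z^14.

Boundary ∂_1: C_1 → C_0 is given by ∂[p,q] = [q] − [p]. For instance
  ∂PV = V − P.
The 7×21 boundary matrix has rank 6 and Smith normal form diag(1,1,1,1,1,1).

The boundary map ∂_2: C_2 → C_1 acts by ∂[p,q,r] = [q,r] − [p,r] + [p,q]. For instance
  ∂QSV = SV − QV + QS,
  ∂RTV = TV − RV + RT.
The resulting 21×14 matrix has rank 13, and its Smith normal form has invariant factors (1,1,1,1,1,1,1,1,1,1,1,1,1).

Now H_k = ker ∂_k / im ∂_{k+1}, so:

  H_0: rank C_0 − rank ∂_1 = 7 − 6 = 1, and the invariant factors of ∂_1 are all 1, so H_0 = Z.
  H_1: rank ker ∂_1 − rank ∂_2 = (21 − 6) − 13 = 2, and the invariant factors of ∂_2 are all 1, so H_1 = Z^2.
  H_2: rank ker ∂_2 − rank ∂_3 = (14 − 13) − 0 = 1, and there is no ∂_3, so H_2 = Z.

As a check, the Euler characteristic is 7 − 21 + 14 = 0, which agrees with 1 − 2 + 1 = 0.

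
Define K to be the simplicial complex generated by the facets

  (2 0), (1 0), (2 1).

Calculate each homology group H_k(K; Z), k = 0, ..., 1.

We work with the vertex ordering 0 < 1 < 2. The simplices of K, each written with vertices in increasing order, are:

  0-simplices (3): [0], [1], [2]
  1-simplices (3): [0,1], [0,2], [1,2]

Hence C_0 ≅ Z^3, C_1 ≅ Z^3.

∂_1: C_1 → C_0 sends each edge [p,q] (with p < q) to q − p. For instance
  ∂[1,2] = [2] − [1].
The 3×3 boundary matrix has rank 2 and Smith normal form diag(1,1).

From H_k ≅ ker(∂_k) / im(∂_{k+1}) we obtain:

  H_0: rank C_0 − rank ∂_1 = 3 − 2 = 1, and the invariant factors of ∂_1 are all 1, so H_0 ≅ Z.
  H_1: rank ker ∂_1 − rank ∂_2 = (3 − 2) − 0 = 1, and there is no ∂_2, so H_1 ≅ Z.

H_0 ≅ Z,  H_1 ≅ Z.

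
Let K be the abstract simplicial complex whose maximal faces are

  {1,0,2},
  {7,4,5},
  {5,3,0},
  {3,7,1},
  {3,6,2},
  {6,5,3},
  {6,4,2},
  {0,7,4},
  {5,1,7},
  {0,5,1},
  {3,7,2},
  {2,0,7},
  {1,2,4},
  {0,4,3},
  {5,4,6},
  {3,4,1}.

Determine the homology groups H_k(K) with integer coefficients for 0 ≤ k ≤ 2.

We work with the vertex ordering 0 < 1 < 2 < 3 < 4 < 5 < 6 < 7. The simplices of K, each written with vertices in increasing order, are:

  0-simplices (8): [0], [1], [2], [3], [4], [5], [6], [7]
  1-simplices (24): (24 of them)
  2-simplices (16): [0,1,2], [0,1,5], [0,2,7], [0,3,4], [0,3,5], [0,4,7], [1,2,4], [1,3,4], [1,3,7], [1,5,7], [2,3,6], [2,3,7], [2,4,6], [3,5,6], [4,5,6], [4,5,7]

so the chain groups are C_0 ≅ Z^8, C_1 ≅ Z^24, C_2 ≅ Z^16.

∂_1: C_1 → C_0 sends each edge [p,q] (with p < q) to q − p.
This gives a 8×24 integer matrix of rank 7; reducing to Smith normal form yields diagonal entries (1,1,1,1,1,1,1).

The boundary map ∂_2: C_2 → C_1 maps a triangle to the signed sum of its edges. For instance
  ∂[4,5,7] = [5,7] − [4,7] + [4,5],
  ∂[2,4,6] = [4,6] − [2,6] + [2,4].
This gives a 24×16 integer matrix of rank 15; reducing to Smith normal form yields diagonal entries (1,1,1,1,1,1,1,1,1,1,1,1,1,1,1).

Reading off H_k = ker ∂_k / im ∂_{k+1}:

  H_0: rank C_0 − rank ∂_1 = 8 − 7 = 1, and the invariant factors of ∂_1 are all 1, so H_0 = Z.
  H_1: rank ker ∂_1 − rank ∂_2 = (24 − 7) − 15 = 2, and the invariant factors of ∂_2 are all 1, so H_1 = Z^2.
  H_2: rank ker ∂_2 − rank ∂_3 = (16 − 15) − 0 = 1, and there is no ∂_3, so H_2 = Z.

(K is a triangulation of the torus T^2.)

H_0 ≅ Z,  H_1 ≅ Z^2,  H_2 ≅ Z.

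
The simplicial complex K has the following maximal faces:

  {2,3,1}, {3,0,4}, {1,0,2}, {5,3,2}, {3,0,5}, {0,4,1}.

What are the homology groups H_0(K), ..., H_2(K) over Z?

H_0 ≅ Z,  H_1 ≅ Z,  H_2 = 0.

Order the vertices as 0 < 1 < 2 < 3 < 4 < 5. Listing each simplex with vertices in this order, K has dimension 2 with simplices:

  0-simplices (6): [0], [1], [2], [3], [4], [5]
  1-simplices (12): [0,1], [0,2], [0,3], [0,4], [0,5], [1,2], [1,3], [1,4], [2,3], [2,5], [3,4], [3,5]
  2-simplices (6): [0,1,2], [0,1,4], [0,3,4], [0,3,5], [1,2,3], [2,3,5]

so the chain groups are C_0 ≅ Z^6, C_1 ≅ Z^12, C_2 ≅ Z^6.

The boundary map ∂_1: C_1 → C_0 maps an edge to its endpoints' difference, ∂[p,q] = q − p.
This gives a 6×12 integer matrix of rank 5; reducing to Smith normal form yields diagonal entries (1,1,1,1,1).

Boundary ∂_2: C_2 → C_1 sends each 2-simplex [p,q,r] to [q,r] − [p,r] + [p,q]. For instance
  ∂[0,1,4] = [1,4] − [0,4] + [0,1],
  ∂[2,3,5] = [3,5] − [2,5] + [2,3].
The 12×6 boundary matrix has rank 6 and Smith normal form diag(1,1,1,1,1,1).

Computing H_k = (kernel of ∂_k) / (image of ∂_{k+1}):

  H_0: rank C_0 − rank ∂_1 = 6 − 5 = 1, and the invariant factors of ∂_1 are all 1, so H_0 ≅ Z.
  H_1: rank ker ∂_1 − rank ∂_2 = (12 − 5) − 6 = 1, and the invariant factors of ∂_2 are all 1, so H_1 ≅ Z.
  H_2: rank ker ∂_2 − rank ∂_3 = (6 − 6) − 0 = 0, and there is no ∂_3, so H_2 ≅ 0.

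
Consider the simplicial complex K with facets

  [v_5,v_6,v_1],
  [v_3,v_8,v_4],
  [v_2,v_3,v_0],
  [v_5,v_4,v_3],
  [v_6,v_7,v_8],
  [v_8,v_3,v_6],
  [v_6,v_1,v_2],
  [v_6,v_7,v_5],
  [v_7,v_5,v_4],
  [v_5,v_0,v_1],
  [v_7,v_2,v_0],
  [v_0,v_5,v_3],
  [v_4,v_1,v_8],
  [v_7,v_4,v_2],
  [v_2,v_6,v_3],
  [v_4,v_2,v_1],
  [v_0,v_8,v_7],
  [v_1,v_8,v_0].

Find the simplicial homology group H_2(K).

H_2 = Z.

We work with the vertex ordering v_0 < v_1 < v_2 < v_3 < v_4 < v_5 < v_6 < v_7 < v_8. The simplices of K, each written with vertices in increasing order, are:

  0-simplices (9): [v_0], [v_1], [v_2], [v_3], [v_4], [v_5], [v_6], [v_7], [v_8]
  1-simplices (27): (27 of them)
  2-simplices (18): (18 of them)

so the chain groups are C_0 ≅ Z^9, C_1 ≅ Z^27, C_2 ≅ Z^18.

Boundary ∂_1: C_1 → C_0 is given by ∂[p,q] = [q] − [p]. For instance
  ∂[v_6,v_8] = [v_8] − [v_6].
The 9×27 boundary matrix has rank 8 and Smith normal form diag(1,1,1,1,1,1,1,1).

∂_2: C_2 → C_1 maps a triangle to the signed sum of its edges. For instance
  ∂[v_4,v_5,v_7] = [v_5,v_7] − [v_4,v_7] + [v_4,v_5],
  ∂[v_1,v_2,v_4] = [v_2,v_4] − [v_1,v_4] + [v_1,v_2].
The 27×18 boundary matrix has rank 17 and Smith normal form diag(1,1,1,1,1,1,1,1,1,1,1,1,1,1,1,1,1).

From H_k ≅ ker(∂_k) / im(∂_{k+1}) we obtain:

  H_2: rank ker ∂_2 − rank ∂_3 = (18 − 17) − 0 = 1, and there is no ∂_3, so H_2 ≅ Z.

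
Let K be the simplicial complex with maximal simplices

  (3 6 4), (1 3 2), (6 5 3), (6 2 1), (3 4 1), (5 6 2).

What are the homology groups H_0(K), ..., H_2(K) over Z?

Take the total order 1 < 2 < 3 < 4 < 5 < 6 on the vertex set. Then K (dimension 2) consists of the simplices:

  0-simplices (6): [1], [2], [3], [4], [5], [6]
  1-simplices (12): [1,2], [1,3], [1,4], [1,6], [2,3], [2,5], [2,6], [3,4], [3,5], [3,6], [4,6], [5,6]
  2-simplices (6): [1,2,3], [1,2,6], [1,3,4], [2,5,6], [3,4,6], [3,5,6]

Hence C_0 ≅ Z^6, C_1 ≅ Z^12, C_2 ≅ Z^6.

Boundary ∂_1: C_1 → C_0 is given by ∂[p,q] = [q] − [p]. For instance
  ∂[1,2] = [2] − [1].
The resulting 6×12 matrix has rank 5, and its Smith normal form has invariant factors (1,1,1,1,1).

∂_2: C_2 → C_1 acts by ∂[p,q,r] = [q,r] − [p,r] + [p,q]. For instance
  ∂[1,2,6] = [2,6] − [1,6] + [1,2],
  ∂[2,5,6] = [5,6] − [2,6] + [2,5].
The 12×6 boundary matrix has rank 6 and Smith normal form diag(1,1,1,1,1,1).

Computing H_k = (kernel of ∂_k) / (image of ∂_{k+1}):

  H_0: rank C_0 − rank ∂_1 = 6 − 5 = 1, and the invariant factors of ∂_1 are all 1, so H_0 ≅ Z.
  H_1: rank ker ∂_1 − rank ∂_2 = (12 − 5) − 6 = 1, and the invariant factors of ∂_2 are all 1, so H_1 ≅ Z.
  H_2: rank ker ∂_2 − rank ∂_3 = (6 − 6) − 0 = 0, and there is no ∂_3, so H_2 ≅ 0.

As a check, the Euler characteristic is 6 − 12 + 6 = 0, which agrees with 1 − 1 + 0 = 0.

H_0 ≅ Z,  H_1 ≅ Z,  H_2 = 0.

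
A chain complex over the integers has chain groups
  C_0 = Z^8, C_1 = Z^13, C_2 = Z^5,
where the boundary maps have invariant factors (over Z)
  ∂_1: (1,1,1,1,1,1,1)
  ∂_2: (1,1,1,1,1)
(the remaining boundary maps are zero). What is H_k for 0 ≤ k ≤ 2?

H_0: b_0 = 8 − 0 − 7 = 1; torsion from ∂_1 factors > 1: none. So H_0 = Z.
H_1: b_1 = 13 − 7 − 5 = 1; torsion from ∂_2 factors > 1: none. So H_1 = Z.
H_2: b_2 = 5 − 5 − 0 = 0; torsion from ∂_3 factors > 1: none. So H_2 = 0.

H_0 = Z,  H_1 = Z,  H_2 = 0.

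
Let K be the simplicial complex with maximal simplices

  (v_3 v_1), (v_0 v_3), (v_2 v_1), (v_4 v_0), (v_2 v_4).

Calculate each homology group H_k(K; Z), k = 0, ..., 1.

Fix the vertex order v_0 < v_1 < v_2 < v_3 < v_4 and write every simplex with vertices in increasing order. Then dim K = 1 and the simplices of K are:

  0-simplices (5): [v_0], [v_1], [v_2], [v_3], [v_4]
  1-simplices (5): [v_0,v_3], [v_0,v_4], [v_1,v_2], [v_1,v_3], [v_2,v_4]

giving chain groups C_0 ≅ Z^5, C_1 ≅ Z^5.

The boundary map ∂_1: C_1 → C_0 maps an edge to its endpoints' difference, ∂[p,q] = q − p.
This gives a 5×5 integer matrix of rank 4; reducing to Smith normal form yields diagonal entries (1,1,1,1).

Now H_k = ker ∂_k / im ∂_{k+1}, so:

  H_0: rank C_0 − rank ∂_1 = 5 − 4 = 1, and the invariant factors of ∂_1 are all 1, so H_0 = Z.
  H_1: rank ker ∂_1 − rank ∂_2 = (5 − 4) − 0 = 1, and there is no ∂_2, so H_1 = Z.

As a check, the Euler characteristic is 5 − 5 = 0, which agrees with 1 − 1 = 0.

H_0 ≅ Z,  H_1 ≅ Z.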